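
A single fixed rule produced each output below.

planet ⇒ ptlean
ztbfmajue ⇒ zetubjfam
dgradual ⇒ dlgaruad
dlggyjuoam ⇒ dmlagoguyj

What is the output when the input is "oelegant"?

otenlaeg

The rule is to take characters alternately from the front and the back (1st, last, 2nd, 2nd-last, ...).
So "oelegant" becomes "otenlaeg".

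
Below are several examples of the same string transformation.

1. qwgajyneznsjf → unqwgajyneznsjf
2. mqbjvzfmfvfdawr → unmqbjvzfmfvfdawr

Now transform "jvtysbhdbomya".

The transformation: prepend "un".
Doing the same to "jvtysbhdbomya": "unjvtysbhdbomya".

unjvtysbhdbomya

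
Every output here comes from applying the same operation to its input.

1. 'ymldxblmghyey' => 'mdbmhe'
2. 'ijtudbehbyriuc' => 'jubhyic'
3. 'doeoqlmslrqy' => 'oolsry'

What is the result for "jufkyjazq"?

Each output is the input with this applied: keep every other character starting from the second (positions 2nd, 4th, 6th, ...).
On "jufkyjazq" that produces "ukjz".

ukjz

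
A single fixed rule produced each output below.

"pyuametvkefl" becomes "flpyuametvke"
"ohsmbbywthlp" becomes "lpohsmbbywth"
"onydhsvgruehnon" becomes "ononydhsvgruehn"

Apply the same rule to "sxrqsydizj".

zjsxrqsydi

The transformation: move the last 2 characters to the front (rotate right by 2).
"sxrqsydizj" → "zjsxrqsydi".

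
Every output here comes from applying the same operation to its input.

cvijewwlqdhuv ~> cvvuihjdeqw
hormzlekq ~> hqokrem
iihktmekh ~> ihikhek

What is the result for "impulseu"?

iumeps

Each output is the input with this applied: take characters alternately from the front and the back (1st, last, 2nd, 2nd-last, ...), then delete the last 2 characters.
On "impulseu": the first step gives "iumepsul", and the second then gives "iumeps".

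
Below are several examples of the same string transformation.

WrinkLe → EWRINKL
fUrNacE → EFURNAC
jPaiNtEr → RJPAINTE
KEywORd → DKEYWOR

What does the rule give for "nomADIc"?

The pattern: move the last character to the front, then convert every letter to uppercase.
"nomADIc" → "cnomADI" → "CNOMADI".

CNOMADI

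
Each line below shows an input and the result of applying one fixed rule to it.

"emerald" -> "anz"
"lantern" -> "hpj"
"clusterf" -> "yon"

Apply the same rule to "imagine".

The pattern: shift every letter 4 places backward in the alphabet (wrapping around), then keep one character in every 3, starting at position 1 (positions 1st, 4th, 7th, ...).
Starting from "imagine": after the first operation, "eiwceja"; after the second, "eca".

eca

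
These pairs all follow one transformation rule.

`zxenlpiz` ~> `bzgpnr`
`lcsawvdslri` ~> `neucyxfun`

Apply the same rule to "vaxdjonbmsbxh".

xczflqpdoud

The transformation: delete the last 2 characters, then shift every letter 2 places forward in the alphabet (wrapping around).
Applying both steps to "vaxdjonbmsbxh": "vaxdjonbmsb", then "xczflqpdoud".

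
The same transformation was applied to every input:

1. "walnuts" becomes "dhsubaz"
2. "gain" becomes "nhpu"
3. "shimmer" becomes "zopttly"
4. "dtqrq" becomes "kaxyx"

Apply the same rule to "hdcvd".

What's happening: shift every letter 7 places forward in the alphabet (wrapping around).
Applying that to "hdcvd" gives "okjck".

okjck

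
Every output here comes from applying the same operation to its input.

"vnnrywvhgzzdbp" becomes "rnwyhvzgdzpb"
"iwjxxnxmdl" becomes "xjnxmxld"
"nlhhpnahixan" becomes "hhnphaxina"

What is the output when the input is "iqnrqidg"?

What's happening: swap each adjacent pair of characters (1↔2, 3↔4, ...), then delete the first 2 characters.
Doing the same to "iqnrqidg": "rniqgd".

rniqgd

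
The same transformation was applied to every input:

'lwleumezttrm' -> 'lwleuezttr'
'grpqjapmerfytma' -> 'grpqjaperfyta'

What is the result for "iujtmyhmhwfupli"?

Looking at the pairs, the operation is to remove every "m".
So "iujtmyhmhwfupli" becomes "iujtyhhwfupli".

iujtyhhwfupli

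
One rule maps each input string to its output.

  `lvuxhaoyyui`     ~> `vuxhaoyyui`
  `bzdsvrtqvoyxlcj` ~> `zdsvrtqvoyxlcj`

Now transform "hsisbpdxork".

sisbpdxork

Rule — delete the first character.
On "hsisbpdxork" that produces "sisbpdxork".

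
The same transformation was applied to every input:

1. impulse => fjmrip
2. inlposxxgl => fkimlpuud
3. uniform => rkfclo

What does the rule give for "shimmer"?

The transformation: shift every letter 3 places backward in the alphabet (wrapping around), then delete the last character.
Starting from "shimmer": after the first operation, "pefjjbo"; after the second, "pefjjb".

pefjjb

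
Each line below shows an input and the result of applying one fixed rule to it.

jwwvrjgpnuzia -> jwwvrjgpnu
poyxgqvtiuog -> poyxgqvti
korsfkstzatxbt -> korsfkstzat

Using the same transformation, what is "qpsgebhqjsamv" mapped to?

Rule — delete the last 3 characters.
On "qpsgebhqjsamv" that produces "qpsgebhqjs".

qpsgebhqjs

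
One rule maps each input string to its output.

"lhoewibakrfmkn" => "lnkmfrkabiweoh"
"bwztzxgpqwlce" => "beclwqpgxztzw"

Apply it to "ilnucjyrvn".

The transformation: move the first character to the end, then reverse the string.
On "ilnucjyrvn": the first step gives "lnucjyrvni", and the second then gives "invryjcunl".

invryjcunl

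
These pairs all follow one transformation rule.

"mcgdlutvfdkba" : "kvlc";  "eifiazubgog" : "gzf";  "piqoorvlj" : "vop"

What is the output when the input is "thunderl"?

eu

In each case the input is transformed by: reverse the string, then keep one character in every 3, starting at position 3 (positions 3rd, 6th, 9th, ...).
On "thunderl": the first step gives "lrednuht", and the second then gives "eu".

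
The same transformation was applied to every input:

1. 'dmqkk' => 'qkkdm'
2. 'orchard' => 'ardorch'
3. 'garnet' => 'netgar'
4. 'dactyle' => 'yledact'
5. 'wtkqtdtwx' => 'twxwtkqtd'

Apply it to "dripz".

ipzdr

In each case the input is transformed by: move the last 3 characters to the front (rotate right by 3).
"dripz" → "ipzdr".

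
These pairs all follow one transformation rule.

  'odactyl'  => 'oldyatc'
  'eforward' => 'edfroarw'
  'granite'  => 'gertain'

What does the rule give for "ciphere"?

ceirpeh

The transformation: take characters alternately from the front and the back (1st, last, 2nd, 2nd-last, ...).
Applying that to "ciphere" gives "ceirpeh".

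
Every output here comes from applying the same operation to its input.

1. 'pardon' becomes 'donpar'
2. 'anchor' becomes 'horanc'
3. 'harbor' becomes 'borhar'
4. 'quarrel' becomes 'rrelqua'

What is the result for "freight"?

ightfre

In each case the input is transformed by: move the first 3 characters to the end (rotate left by 3).
"freight" → "ightfre".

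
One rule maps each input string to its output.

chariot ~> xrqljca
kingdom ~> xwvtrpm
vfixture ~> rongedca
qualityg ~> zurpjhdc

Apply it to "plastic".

yurljcb

What's happening: shift every letter 9 places forward in the alphabet (wrapping around), then sort the characters into reverse alphabetical order.
Applying both steps to "plastic": "yujbcrl", then "yurljcb".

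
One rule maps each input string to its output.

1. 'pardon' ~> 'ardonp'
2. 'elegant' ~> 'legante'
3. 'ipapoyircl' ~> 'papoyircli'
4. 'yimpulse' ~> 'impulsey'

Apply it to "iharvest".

Rule — move the first character to the end.
For "iharvest" the result is "harvesti".

harvesti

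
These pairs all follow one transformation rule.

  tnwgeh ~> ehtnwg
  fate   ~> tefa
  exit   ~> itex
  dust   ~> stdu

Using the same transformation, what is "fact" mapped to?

The rule is to move the last 2 characters to the front (rotate right by 2).
So "fact" becomes "ctfa".

ctfa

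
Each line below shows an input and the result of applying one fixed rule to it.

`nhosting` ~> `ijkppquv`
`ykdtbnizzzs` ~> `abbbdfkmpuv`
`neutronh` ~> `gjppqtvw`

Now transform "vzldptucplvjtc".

The rule is to shift every letter 2 places forward in the alphabet (wrapping around), then sort the characters into alphabetical order.
Starting from "vzldptucplvjtc": after the first operation, "xbnfrvwernxlve"; after the second, "beeflnnrrvvwxx".

beeflnnrrvvwxx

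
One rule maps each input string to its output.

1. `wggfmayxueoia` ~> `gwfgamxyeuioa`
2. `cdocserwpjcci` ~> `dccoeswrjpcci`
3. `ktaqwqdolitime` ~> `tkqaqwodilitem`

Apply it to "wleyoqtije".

lwyeqoitej

The pattern: swap each adjacent pair of characters (1↔2, 3↔4, ...).
So "wleyoqtije" becomes "lwyeqoitej".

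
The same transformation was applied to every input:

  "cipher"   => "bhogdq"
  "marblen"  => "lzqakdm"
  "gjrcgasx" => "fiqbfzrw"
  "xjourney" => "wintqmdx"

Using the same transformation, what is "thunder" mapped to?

Rule — shift every letter 1 place backward in the alphabet (wrapping around).
On "thunder" that produces "sgtmcdq".

sgtmcdq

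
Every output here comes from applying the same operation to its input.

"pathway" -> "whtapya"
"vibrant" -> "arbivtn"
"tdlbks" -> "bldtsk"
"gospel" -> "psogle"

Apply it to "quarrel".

The rule is to reverse the string, then move the first 2 characters to the end (rotate left by 2).
For "quarrel", step one produces "lerrauq"; step two turns that into "rrauqle".

rrauqle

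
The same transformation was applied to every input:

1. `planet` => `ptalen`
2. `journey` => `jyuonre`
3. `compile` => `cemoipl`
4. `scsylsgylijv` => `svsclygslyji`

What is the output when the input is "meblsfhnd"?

The transformation: move the last character to the front, then swap each adjacent pair of characters (1↔2, 3↔4, ...).
Working it through for "meblsfhnd": intermediate "dmeblsfhn", final "mdbeslhfn".

mdbeslhfn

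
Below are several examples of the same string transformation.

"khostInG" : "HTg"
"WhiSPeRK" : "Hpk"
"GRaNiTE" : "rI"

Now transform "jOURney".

In each case the input is transformed by: keep one character in every 3, starting at position 2 (positions 2nd, 5th, 8th, ...), then flip the case of every letter.
For "jOURney", step one produces "On"; step two turns that into "oN".

oN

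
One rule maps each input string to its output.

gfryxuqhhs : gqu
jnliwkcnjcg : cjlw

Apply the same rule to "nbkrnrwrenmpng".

What's happening: sort the characters into alphabetical order, then keep one character in every 3, starting at position 2 (positions 2nd, 5th, 8th, ...).
On "nbkrnrwrenmpng" that produces "emnrw".
(Check on "gfryxuqhhs": → "fghhqrsuxy" → "gqu" ✓)

emnrw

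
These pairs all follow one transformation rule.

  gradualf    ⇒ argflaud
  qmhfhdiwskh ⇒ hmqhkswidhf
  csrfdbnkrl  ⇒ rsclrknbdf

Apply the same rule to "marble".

The transformation: move the first 3 characters to the end (rotate left by 3), then reverse the string.
Working it through for "marble": intermediate "blemar", final "ramelb".

ramelb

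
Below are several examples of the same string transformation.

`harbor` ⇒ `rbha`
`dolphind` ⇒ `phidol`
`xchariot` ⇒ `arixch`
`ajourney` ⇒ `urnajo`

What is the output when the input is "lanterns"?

terlan

In each case the input is transformed by: delete the last 2 characters, then swap the front and back halves of the string.
For "lanterns" the result is "terlan".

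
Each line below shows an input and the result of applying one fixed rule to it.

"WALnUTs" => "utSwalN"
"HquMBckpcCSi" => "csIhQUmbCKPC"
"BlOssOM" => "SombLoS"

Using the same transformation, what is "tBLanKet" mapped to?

kETTblAN

The pattern: flip the case of every letter, then move the last 3 characters to the front (rotate right by 3).
For "tBLanKet", step one produces "TblANkET"; step two turns that into "kETTblAN".
(Check on "WALnUTs": → "walNutS" → "utSwalN" ✓)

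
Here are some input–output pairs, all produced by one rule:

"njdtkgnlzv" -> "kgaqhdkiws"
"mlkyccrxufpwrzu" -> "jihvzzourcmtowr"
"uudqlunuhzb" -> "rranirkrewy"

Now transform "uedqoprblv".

The rule is to shift every letter 3 places backward in the alphabet (wrapping around).
Doing the same to "uedqoprblv": "rbanlmoyis".

rbanlmoyis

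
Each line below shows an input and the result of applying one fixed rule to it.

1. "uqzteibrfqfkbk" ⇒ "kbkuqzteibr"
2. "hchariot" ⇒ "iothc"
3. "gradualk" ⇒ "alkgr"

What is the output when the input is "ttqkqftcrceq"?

What's happening: move the last 3 characters to the front (rotate right by 3), then delete the last 3 characters.
Starting from "ttqkqftcrceq": after the first operation, "ceqttqkqftcr"; after the second, "ceqttqkqf".
(Check on "hchariot": → "iothchar" → "iothc" ✓)

ceqttqkqf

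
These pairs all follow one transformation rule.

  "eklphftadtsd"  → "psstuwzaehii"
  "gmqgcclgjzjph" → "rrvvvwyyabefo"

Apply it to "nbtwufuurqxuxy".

qucfgijjjjlmmn

The transformation: sort the characters into alphabetical order, then shift every letter 11 places backward in the alphabet (wrapping around).
Starting from "nbtwufuurqxuxy": after the first operation, "bfnqrtuuuuwxxy"; after the second, "qucfgijjjjlmmn".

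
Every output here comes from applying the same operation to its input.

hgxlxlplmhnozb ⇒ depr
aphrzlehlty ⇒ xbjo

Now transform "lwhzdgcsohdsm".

Rule — shift every letter 10 places backward in the alphabet (wrapping around), then keep only the last 4 characters.
Applying both steps to "lwhzdgcsohdsm": "bmxptwsiextic", then "xtic".
(Check on "hgxlxlplmhnozb": → "xwnbnbfbcxdepr" → "depr" ✓)

xtic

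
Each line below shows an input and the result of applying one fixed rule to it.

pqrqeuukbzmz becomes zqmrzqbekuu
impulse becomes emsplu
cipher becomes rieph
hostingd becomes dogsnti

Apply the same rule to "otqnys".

The pattern: take characters alternately from the front and the back (1st, last, 2nd, 2nd-last, ...), then delete the first character.
For "otqnys", step one produces "ostyqn"; step two turns that into "styqn".
(Check on "impulse": → "iemsplu" → "emsplu" ✓)

styqn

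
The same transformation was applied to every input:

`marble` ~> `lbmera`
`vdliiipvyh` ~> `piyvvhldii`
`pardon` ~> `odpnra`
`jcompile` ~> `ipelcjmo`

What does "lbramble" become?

The pattern: swap the front and back halves of the string, then swap each adjacent pair of characters (1↔2, 3↔4, ...).
"lbramble" → "bmelblar".
(Check on "marble": → "blemar" → "lbmera" ✓)

bmelblar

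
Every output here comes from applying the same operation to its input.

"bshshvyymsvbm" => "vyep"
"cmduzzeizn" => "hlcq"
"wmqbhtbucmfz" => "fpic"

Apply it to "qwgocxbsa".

aevd

Rule — shift every letter 3 places forward in the alphabet (wrapping around), then keep only the last 4 characters.
Starting from "qwgocxbsa": after the first operation, "tzjrfaevd"; after the second, "aevd".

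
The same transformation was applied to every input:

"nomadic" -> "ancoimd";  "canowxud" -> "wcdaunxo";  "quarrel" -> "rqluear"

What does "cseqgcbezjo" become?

ccosjezqegb

In each case the input is transformed by: take characters alternately from the front and the back (1st, last, 2nd, 2nd-last, ...), then move the last character to the front.
On "cseqgcbezjo": the first step gives "cosjezqegbc", and the second then gives "ccosjezqegb".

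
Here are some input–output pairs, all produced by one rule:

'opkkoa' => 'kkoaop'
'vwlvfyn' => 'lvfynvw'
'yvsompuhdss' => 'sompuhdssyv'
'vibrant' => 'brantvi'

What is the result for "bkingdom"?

The rule is to move the first 2 characters to the end (rotate left by 2).
On "bkingdom" that produces "ingdombk".

ingdombk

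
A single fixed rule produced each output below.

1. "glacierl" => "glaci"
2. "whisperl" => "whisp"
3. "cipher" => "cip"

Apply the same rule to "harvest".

harv

The pattern: delete the last 3 characters.
"harvest" → "harv".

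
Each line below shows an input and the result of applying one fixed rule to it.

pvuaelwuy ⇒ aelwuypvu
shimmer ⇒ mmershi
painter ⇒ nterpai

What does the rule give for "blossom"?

ssomblo

The pattern: move the first 3 characters to the end (rotate left by 3).
"blossom" → "ssomblo".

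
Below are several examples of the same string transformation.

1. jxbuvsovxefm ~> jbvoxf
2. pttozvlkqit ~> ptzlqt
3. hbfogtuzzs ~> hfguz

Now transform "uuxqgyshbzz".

The transformation: keep every other character starting from the first (positions 1st, 3rd, 5th, ...).
So "uuxqgyshbzz" becomes "uxgsbz".

uxgsbz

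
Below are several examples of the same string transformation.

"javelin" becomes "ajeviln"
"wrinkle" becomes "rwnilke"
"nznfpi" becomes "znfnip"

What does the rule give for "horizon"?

The pattern: swap each adjacent pair of characters (1↔2, 3↔4, ...).
For "horizon" the result is "ohirozn".

ohirozn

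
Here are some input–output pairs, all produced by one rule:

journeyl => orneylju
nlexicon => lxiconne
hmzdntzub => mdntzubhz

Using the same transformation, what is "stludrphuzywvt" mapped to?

Each output is the input with this applied: move the first 2 characters to the end (rotate left by 2), then swap the first and last characters.
Starting from "stludrphuzywvt": after the first operation, "ludrphuzywvtst"; after the second, "tudrphuzywvtsl".

tudrphuzywvtsl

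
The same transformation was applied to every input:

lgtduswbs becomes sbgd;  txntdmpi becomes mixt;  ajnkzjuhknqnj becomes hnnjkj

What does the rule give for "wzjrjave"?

Rule — keep every other character starting from the second (positions 2nd, 4th, 6th, ...), then swap the front and back halves of the string.
"wzjrjave" → "aezr".

aezr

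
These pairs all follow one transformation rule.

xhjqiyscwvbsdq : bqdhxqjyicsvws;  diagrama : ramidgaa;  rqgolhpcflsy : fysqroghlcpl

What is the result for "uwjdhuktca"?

kacwudjuht

The rule is to swap each adjacent pair of characters (1↔2, 3↔4, ...), then move the last 3 characters to the front (rotate right by 3).
Applying that to "uwjdhuktca" gives "kacwudjuht".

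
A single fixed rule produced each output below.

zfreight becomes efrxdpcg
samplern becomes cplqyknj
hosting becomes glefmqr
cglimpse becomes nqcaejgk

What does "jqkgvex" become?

tcvhoie

The transformation: move the last 3 characters to the front (rotate right by 3), then shift every letter 2 places backward in the alphabet (wrapping around).
On "jqkgvex": the first step gives "vexjqkg", and the second then gives "tcvhoie".
(Check on "hosting": → "inghost" → "glefmqr" ✓)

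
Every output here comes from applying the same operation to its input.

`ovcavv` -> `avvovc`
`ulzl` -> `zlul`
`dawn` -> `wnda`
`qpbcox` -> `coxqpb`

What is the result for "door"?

Rule — swap the front and back halves of the string.
So "door" becomes "ordo".

ordo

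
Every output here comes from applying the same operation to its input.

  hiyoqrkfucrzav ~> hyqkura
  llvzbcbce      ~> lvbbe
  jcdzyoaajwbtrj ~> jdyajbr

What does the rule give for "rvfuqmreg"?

The transformation: keep every other character starting from the first (positions 1st, 3rd, 5th, ...).
"rvfuqmreg" → "rfqrg".

rfqrg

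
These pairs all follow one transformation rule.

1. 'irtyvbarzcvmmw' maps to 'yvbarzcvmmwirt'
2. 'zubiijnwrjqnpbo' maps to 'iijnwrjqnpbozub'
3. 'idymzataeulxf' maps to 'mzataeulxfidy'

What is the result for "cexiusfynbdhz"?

iusfynbdhzcex

Looking at the pairs, the operation is to move the first 3 characters to the end (rotate left by 3).
Applying that to "cexiusfynbdhz" gives "iusfynbdhzcex".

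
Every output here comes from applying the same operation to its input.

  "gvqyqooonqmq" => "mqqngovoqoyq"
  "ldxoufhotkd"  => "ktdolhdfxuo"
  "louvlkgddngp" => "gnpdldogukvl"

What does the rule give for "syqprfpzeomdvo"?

Looking at the pairs, the operation is to move the last 2 characters to the front (rotate right by 2), then take characters alternately from the front and the back (1st, last, 2nd, 2nd-last, ...).
"syqprfpzeomdvo" → "vosyqprfpzeomd" → "vdomsoyeqzpprf".

vdomsoyeqzpprf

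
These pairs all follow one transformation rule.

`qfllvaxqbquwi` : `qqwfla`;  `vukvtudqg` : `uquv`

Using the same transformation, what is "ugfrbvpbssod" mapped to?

In each case the input is transformed by: keep every other character starting from the second (positions 2nd, 4th, 6th, ...), then swap the front and back halves of the string.
"ugfrbvpbssod" → "grvbsd" → "bsdgrv".
(Check on "qfllvaxqbquwi": → "flaqqw" → "qqwfla" ✓)

bsdgrv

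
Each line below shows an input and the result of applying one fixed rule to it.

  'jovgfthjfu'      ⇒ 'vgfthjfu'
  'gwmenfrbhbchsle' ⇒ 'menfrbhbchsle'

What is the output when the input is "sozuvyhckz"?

zuvyhckz

The transformation: delete the first 2 characters.
So "sozuvyhckz" becomes "zuvyhckz".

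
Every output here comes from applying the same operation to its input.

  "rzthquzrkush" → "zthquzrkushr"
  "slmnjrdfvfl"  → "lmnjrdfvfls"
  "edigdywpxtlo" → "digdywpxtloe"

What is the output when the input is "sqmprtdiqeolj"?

Each output is the input with this applied: move the first character to the end.
Applying that to "sqmprtdiqeolj" gives "qmprtdiqeoljs".

qmprtdiqeoljs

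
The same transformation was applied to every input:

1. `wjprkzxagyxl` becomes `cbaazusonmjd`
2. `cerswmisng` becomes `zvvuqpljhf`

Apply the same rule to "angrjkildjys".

Rule — sort the characters into reverse alphabetical order, then shift every letter 3 places forward in the alphabet (wrapping around).
Applying both steps to "angrjkildjys": "ysrnlkjjigda", then "bvuqonmmljgd".
(Check on "cerswmisng": → "wssrnmigec" → "zvvuqpljhf" ✓)

bvuqonmmljgd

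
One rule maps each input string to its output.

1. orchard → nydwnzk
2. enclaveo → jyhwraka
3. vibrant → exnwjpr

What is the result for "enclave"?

jyhwraa

Rule — shift every letter 4 places backward in the alphabet (wrapping around), then move the first character to the end.
For "enclave", step one produces "ajyhwra"; step two turns that into "jyhwraa".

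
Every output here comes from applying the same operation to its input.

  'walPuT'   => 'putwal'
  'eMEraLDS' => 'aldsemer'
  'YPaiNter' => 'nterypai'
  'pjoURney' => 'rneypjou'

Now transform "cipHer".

hercip

Rule — swap the front and back halves of the string, then convert every letter to lowercase.
"cipHer" → "Hercip" → "hercip".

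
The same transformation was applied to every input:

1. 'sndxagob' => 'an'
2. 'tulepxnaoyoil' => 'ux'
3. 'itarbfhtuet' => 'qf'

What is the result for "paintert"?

df

Looking at the pairs, the operation is to shift every letter 12 places forward in the alphabet (wrapping around), then keep only the last 2 characters.
Applying that to "paintert" gives "df".
(Check on "itarbfhtuet": → "ufmdnrtfgqf" → "qf" ✓)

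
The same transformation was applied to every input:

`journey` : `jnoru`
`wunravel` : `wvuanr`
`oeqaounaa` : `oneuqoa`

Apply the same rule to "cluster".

ctlsu

The rule is to delete the last 2 characters, then take characters alternately from the front and the back (1st, last, 2nd, 2nd-last, ...).
Working it through for "cluster": intermediate "clust", final "ctlsu".
(Check on "oeqaounaa": → "oeqaoun" → "oneuqoa" ✓)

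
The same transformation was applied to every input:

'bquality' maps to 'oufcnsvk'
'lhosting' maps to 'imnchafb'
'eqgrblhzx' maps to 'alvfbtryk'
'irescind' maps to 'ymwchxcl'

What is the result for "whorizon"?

ilctihqb

What's happening: shift every letter 6 places backward in the alphabet (wrapping around), then move the first 2 characters to the end (rotate left by 2).
"whorizon" → "qbilctih" → "ilctihqb".
(Check on "irescind": → "clymwchx" → "ymwchxcl" ✓)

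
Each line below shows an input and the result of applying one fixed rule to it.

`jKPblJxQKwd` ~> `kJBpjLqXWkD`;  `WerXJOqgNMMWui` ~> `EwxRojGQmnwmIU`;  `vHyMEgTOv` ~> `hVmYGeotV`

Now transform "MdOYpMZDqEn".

DmyomPdzeQN

Each output is the input with this applied: swap each adjacent pair of characters (1↔2, 3↔4, ...), then flip the case of every letter.
"MdOYpMZDqEn" → "dMYOMpDZEqn" → "DmyomPdzeQN".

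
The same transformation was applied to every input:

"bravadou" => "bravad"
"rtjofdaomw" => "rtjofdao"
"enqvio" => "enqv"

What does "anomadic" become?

The pattern: delete the last 2 characters.
Applying that to "anomadic" gives "anomad".

anomad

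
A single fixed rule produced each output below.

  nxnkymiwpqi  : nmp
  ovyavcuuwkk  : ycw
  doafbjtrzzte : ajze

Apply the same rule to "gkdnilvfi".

Each output is the input with this applied: keep one character in every 3, starting at position 3 (positions 3rd, 6th, 9th, ...).
For "gkdnilvfi" the result is "dli".

dli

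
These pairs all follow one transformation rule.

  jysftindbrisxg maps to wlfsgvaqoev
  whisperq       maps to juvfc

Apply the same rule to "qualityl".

dhnyv

The pattern: delete the last 3 characters, then shift every letter 13 places forward in the alphabet (wrapping around) — i.e. ROT13.
Starting from "qualityl": after the first operation, "quali"; after the second, "dhnyv".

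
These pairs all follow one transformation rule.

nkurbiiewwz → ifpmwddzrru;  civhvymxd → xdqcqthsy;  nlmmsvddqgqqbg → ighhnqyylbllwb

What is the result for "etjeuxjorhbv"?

The transformation: shift every letter 5 places backward in the alphabet (wrapping around).
Doing the same to "etjeuxjorhbv": "zoezpsejmcwq".

zoezpsejmcwq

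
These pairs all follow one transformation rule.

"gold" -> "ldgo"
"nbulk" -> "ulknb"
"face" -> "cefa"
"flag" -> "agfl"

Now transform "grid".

idgr

What's happening: move the first 2 characters to the end (rotate left by 2).
For "grid" the result is "idgr".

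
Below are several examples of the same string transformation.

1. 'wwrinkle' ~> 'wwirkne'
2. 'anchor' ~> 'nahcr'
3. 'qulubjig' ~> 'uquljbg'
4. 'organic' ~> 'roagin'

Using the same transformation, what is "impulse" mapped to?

miupsl

The rule is to swap each adjacent pair of characters (1↔2, 3↔4, ...), then delete the last character.
For "impulse" the result is "miupsl".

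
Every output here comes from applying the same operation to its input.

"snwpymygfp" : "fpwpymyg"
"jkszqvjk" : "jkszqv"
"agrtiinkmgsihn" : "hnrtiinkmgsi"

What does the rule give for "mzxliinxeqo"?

qoxliinxe

The rule is to delete the first 2 characters, then move the last 2 characters to the front (rotate right by 2).
For "mzxliinxeqo", step one produces "xliinxeqo"; step two turns that into "qoxliinxe".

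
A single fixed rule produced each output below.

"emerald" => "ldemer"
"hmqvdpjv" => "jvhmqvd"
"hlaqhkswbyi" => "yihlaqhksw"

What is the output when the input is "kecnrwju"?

In each case the input is transformed by: move the last 2 characters to the front (rotate right by 2), then delete the last character.
"kecnrwju" → "jukecnrw" → "jukecnr".

jukecnr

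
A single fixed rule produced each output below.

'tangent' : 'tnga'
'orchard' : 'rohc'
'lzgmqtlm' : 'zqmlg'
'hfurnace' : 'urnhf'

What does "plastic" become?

The rule is to delete the last 3 characters, then sort the characters into reverse alphabetical order.
For "plastic", step one produces "plas"; step two turns that into "spla".
(Check on "lzgmqtlm": → "lzgmq" → "zqmlg" ✓)

spla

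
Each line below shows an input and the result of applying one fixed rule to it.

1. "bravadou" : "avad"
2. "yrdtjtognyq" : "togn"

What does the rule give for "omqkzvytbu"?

zvyt

The pattern: delete the last 2 characters, then keep only the last 4 characters.
"omqkzvytbu" → "omqkzvyt" → "zvyt".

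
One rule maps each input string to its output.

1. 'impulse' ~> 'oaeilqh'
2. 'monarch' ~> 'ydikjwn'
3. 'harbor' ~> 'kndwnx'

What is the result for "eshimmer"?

Looking at the pairs, the operation is to shift every letter 4 places backward in the alphabet (wrapping around), then move the last 2 characters to the front (rotate right by 2).
Applying both steps to "eshimmer": "aodeiian", then "anaodeii".

anaodeii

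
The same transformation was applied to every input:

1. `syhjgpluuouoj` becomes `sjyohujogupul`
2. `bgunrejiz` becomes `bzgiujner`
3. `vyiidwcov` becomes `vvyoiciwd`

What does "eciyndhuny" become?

eycniuyhnd

The pattern: take characters alternately from the front and the back (1st, last, 2nd, 2nd-last, ...).
"eciyndhuny" → "eycniuyhnd".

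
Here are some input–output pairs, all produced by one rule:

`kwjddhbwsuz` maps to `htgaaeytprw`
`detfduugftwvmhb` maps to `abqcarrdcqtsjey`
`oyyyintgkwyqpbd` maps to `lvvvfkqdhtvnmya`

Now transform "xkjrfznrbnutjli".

uhgocwkoykrqgif

In each case the input is transformed by: shift every letter 3 places backward in the alphabet (wrapping around).
"xkjrfznrbnutjli" → "uhgocwkoykrqgif".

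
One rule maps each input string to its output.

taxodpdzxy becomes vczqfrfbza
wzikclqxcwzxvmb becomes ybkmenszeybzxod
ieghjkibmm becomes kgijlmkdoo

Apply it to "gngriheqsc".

The pattern: shift every letter 2 places forward in the alphabet (wrapping around).
So "gngriheqsc" becomes "ipitkjgsue".

ipitkjgsue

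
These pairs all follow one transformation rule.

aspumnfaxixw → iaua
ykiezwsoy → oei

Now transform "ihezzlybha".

The rule is to reverse the string, then keep only the vowels.
Working it through for "ihezzlybha": intermediate "ahbylzzehi", final "aei".

aei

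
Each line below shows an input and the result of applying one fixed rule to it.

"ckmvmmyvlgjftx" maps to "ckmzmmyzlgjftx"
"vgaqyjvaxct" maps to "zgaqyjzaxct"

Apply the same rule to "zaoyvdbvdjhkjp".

Looking at the pairs, the operation is to replace every "v" with "z".
Applying that to "zaoyvdbvdjhkjp" gives "zaoyzdbzdjhkjp".

zaoyzdbzdjhkjp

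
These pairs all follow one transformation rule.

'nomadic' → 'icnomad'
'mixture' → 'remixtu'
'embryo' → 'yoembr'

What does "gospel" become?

The pattern: move the last 2 characters to the front (rotate right by 2).
So "gospel" becomes "elgosp".

elgosp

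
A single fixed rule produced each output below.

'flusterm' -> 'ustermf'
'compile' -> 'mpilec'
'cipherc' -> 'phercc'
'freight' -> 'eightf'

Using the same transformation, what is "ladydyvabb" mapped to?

Looking at the pairs, the operation is to move the first 2 characters to the end (rotate left by 2), then delete the last character.
Working it through for "ladydyvabb": intermediate "dydyvabbla", final "dydyvabbl".

dydyvabbl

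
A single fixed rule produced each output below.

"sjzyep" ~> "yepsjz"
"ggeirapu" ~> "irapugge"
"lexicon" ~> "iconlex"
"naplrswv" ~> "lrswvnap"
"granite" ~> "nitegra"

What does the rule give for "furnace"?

nacefur

Looking at the pairs, the operation is to move the first 3 characters to the end (rotate left by 3).
"furnace" → "nacefur".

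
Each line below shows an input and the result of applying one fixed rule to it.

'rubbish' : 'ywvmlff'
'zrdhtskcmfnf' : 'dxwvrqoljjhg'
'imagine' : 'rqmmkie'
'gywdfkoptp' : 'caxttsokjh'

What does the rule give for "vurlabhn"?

zyvrplfe

The transformation: sort the characters into reverse alphabetical order, then shift every letter 4 places forward in the alphabet (wrapping around).
Working it through for "vurlabhn": intermediate "vurnlhba", final "zyvrplfe".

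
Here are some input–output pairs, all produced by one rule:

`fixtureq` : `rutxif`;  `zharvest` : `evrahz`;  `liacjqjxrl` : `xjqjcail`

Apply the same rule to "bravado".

Rule — delete the last 2 characters, then reverse the string.
On "bravado": the first step gives "brava", and the second then gives "avarb".

avarb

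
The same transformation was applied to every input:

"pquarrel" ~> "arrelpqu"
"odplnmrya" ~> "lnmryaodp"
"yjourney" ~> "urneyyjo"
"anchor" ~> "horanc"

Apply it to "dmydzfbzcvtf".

In each case the input is transformed by: move the first 3 characters to the end (rotate left by 3).
For "dmydzfbzcvtf" the result is "dzfbzcvtfdmy".

dzfbzcvtfdmy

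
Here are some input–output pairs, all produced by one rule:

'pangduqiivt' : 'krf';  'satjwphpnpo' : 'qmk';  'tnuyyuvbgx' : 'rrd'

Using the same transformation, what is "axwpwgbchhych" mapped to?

tdez

The pattern: shift every letter 3 places backward in the alphabet (wrapping around), then keep one character in every 3, starting at position 3 (positions 3rd, 6th, 9th, ...).
Applying both steps to "axwpwgbchhych": "xutmtdyzeevze", then "tdez".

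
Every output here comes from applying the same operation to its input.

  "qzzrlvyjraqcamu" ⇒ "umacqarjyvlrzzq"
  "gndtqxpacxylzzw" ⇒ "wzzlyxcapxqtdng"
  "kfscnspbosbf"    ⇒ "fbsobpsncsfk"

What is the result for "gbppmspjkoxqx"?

The rule is to reverse the string.
So "gbppmspjkoxqx" becomes "xqxokjpsmppbg".

xqxokjpsmppbg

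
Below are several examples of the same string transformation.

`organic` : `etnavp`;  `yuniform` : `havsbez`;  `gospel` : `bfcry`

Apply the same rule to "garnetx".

Each output is the input with this applied: shift every letter 13 places forward in the alphabet (wrapping around) — i.e. ROT13, then delete the first character.
Working it through for "garnetx": intermediate "tneargk", final "neargk".

neargk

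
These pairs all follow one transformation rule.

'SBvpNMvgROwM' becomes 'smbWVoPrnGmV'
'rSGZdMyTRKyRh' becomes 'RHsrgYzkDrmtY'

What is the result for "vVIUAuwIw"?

Rule — take characters alternately from the front and the back (1st, last, 2nd, 2nd-last, ...), then flip the case of every letter.
For "vVIUAuwIw", step one produces "vwVIIwUuA"; step two turns that into "VWviiWuUa".

VWviiWuUa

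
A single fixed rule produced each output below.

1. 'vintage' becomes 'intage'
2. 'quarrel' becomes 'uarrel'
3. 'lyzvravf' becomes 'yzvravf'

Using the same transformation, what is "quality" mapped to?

The transformation: delete the first character.
"quality" → "uality".

uality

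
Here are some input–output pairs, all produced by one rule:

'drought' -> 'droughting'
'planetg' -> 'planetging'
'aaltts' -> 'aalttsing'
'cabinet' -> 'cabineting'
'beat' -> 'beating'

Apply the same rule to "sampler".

samplering

Looking at the pairs, the operation is to append "ing".
So "sampler" becomes "samplering".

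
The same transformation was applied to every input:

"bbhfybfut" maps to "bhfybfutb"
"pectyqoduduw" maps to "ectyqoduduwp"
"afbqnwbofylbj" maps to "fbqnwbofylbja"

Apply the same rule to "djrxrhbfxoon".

jrxrhbfxoond

Each output is the input with this applied: move the first character to the end.
On "djrxrhbfxoon" that produces "jrxrhbfxoond".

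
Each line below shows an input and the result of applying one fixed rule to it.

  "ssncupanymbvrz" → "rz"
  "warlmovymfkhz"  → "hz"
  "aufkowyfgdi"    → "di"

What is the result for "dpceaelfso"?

so

What's happening: keep only the last 2 characters.
Applying that to "dpceaelfso" gives "so".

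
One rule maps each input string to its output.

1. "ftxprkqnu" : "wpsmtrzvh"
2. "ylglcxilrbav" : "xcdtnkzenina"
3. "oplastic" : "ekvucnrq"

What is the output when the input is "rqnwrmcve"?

The pattern: reverse the string, then shift every letter 2 places forward in the alphabet (wrapping around).
For "rqnwrmcve" the result is "gxeotypst".

gxeotypst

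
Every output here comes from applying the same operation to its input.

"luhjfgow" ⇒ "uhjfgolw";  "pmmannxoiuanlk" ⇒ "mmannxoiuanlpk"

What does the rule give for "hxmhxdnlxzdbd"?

xmhxdnlxzdbhd

Rule — swap the first and last characters, then move the first character to the end.
Applying both steps to "hxmhxdnlxzdbd": "dxmhxdnlxzdbh", then "xmhxdnlxzdbhd".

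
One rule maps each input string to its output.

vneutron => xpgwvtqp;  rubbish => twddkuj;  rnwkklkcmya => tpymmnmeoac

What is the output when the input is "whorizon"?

What's happening: shift every letter 2 places forward in the alphabet (wrapping around).
Doing the same to "whorizon": "yjqtkbqp".

yjqtkbqp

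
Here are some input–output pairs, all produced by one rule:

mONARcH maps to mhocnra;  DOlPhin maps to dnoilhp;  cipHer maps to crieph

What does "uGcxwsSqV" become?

uvgqcsxsw

Rule — take characters alternately from the front and the back (1st, last, 2nd, 2nd-last, ...), then convert every letter to lowercase.
"uGcxwsSqV" → "uVGqcSxsw" → "uvgqcsxsw".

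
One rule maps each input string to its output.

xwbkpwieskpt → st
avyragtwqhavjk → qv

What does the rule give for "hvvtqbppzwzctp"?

zc

Looking at the pairs, the operation is to keep one character in every 3, starting at position 3 (positions 3rd, 6th, 9th, ...), then keep only the last 2 characters.
For "hvvtqbppzwzctp", step one produces "vbzc"; step two turns that into "zc".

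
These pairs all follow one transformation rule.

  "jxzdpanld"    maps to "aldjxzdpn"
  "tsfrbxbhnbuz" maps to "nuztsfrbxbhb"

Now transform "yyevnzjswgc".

sgcyyevnzjw

Each output is the input with this applied: move the last 3 characters to the front (rotate right by 3), then swap the first and last characters.
On "yyevnzjswgc": the first step gives "wgcyyevnzjs", and the second then gives "sgcyyevnzjw".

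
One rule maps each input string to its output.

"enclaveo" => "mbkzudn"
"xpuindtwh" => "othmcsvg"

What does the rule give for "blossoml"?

The pattern: shift every letter 1 place backward in the alphabet (wrapping around), then delete the first character.
Working it through for "blossoml": intermediate "aknrrnlk", final "knrrnlk".
(Check on "xpuindtwh": → "wothmcsvg" → "othmcsvg" ✓)

knrrnlk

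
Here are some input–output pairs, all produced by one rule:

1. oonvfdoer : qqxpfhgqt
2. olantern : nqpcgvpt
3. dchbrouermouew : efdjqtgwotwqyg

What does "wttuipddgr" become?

vywvrkffti

Looking at the pairs, the operation is to shift every letter 2 places forward in the alphabet (wrapping around), then swap each adjacent pair of characters (1↔2, 3↔4, ...).
Applying both steps to "wttuipddgr": "yvvwkrffit", then "vywvrkffti".
(Check on "oonvfdoer": → "qqpxhfqgt" → "qqxpfhgqt" ✓)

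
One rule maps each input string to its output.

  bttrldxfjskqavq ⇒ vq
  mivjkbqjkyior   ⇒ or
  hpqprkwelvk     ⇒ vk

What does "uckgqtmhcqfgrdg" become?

dg

In each case the input is transformed by: keep only the last 2 characters.
Doing the same to "uckgqtmhcqfgrdg": "dg".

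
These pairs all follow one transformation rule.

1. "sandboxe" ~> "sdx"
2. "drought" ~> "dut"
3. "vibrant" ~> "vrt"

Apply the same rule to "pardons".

Looking at the pairs, the operation is to keep one character in every 3, starting at position 1 (positions 1st, 4th, 7th, ...).
"pardons" → "pds".

pds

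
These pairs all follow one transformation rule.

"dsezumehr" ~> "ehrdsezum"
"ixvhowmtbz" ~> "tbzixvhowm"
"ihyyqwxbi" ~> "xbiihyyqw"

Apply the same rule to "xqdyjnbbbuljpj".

The pattern: move the last 3 characters to the front (rotate right by 3).
Doing the same to "xqdyjnbbbuljpj": "jpjxqdyjnbbbul".

jpjxqdyjnbbbul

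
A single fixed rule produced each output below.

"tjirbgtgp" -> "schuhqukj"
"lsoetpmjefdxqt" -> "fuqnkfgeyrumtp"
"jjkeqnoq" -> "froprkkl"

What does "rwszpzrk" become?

The rule is to move the first 3 characters to the end (rotate left by 3), then shift every letter 1 place forward in the alphabet (wrapping around).
Applying both steps to "rwszpzrk": "zpzrkrws", then "aqaslsxt".
(Check on "lsoetpmjefdxqt": → "etpmjefdxqtlso" → "fuqnkfgeyrumtp" ✓)

aqaslsxt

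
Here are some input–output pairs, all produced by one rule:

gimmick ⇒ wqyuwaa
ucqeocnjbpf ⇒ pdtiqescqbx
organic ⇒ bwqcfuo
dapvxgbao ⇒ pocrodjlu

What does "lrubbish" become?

wgvzfipp

Looking at the pairs, the operation is to move the last 3 characters to the front (rotate right by 3), then shift every letter 12 places backward in the alphabet (wrapping around).
Starting from "lrubbish": after the first operation, "ishlrubb"; after the second, "wgvzfipp".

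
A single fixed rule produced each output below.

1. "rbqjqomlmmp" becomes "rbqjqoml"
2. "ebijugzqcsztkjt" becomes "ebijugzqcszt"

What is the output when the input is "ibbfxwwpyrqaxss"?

The rule is to delete the last 3 characters.
"ibbfxwwpyrqaxss" → "ibbfxwwpyrqa".

ibbfxwwpyrqa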